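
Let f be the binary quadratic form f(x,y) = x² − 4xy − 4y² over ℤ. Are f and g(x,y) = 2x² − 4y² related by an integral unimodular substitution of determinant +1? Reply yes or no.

D₁ = 32, D₂ = 32
river cycle of f (length 2): (-4, 4, 1), (1, 4, -4)
river cycle of g (length 2): (2, 4, -2), (-2, 4, 2)
cycles differ ⇒ inequivalent

no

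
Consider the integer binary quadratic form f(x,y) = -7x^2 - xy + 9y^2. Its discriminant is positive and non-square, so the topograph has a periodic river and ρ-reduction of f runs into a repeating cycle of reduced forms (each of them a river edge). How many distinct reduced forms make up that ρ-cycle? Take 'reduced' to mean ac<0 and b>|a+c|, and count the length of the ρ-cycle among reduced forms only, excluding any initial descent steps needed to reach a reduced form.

D = 253, ⌊√D⌋ = 15
descent: ρ → (9,1,-7)
descent: ρ → (-7,13,3)  [lands on river]
river: ρ → (3,11,-11)
river: ρ → (-11,11,3)
river: ρ → (3,13,-7)
river: ρ → (-7,15,1)
river: ρ → (1,15,-7)
ρ-cycle length = 6 (tail of 2 descent steps not counted)

6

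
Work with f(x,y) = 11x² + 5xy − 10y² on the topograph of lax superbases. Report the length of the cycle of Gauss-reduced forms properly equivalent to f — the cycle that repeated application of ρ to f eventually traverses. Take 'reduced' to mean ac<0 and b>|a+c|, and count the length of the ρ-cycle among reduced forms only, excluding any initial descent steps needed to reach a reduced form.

D = 465, ⌊√D⌋ = 21
river: ρ → (-10,15,6)
river: ρ → (6,21,-1)
river: ρ → (-1,21,6)
river: ρ → (6,15,-10)
river: ρ → (-10,5,11)
river: ρ → (11,17,-4)
river: ρ → (-4,15,15)
river: ρ → (15,15,-4)
river: ρ → (-4,17,11)
river: ρ → (11,5,-10)
ρ-cycle length = 10 (tail of 0 descent steps not counted)

10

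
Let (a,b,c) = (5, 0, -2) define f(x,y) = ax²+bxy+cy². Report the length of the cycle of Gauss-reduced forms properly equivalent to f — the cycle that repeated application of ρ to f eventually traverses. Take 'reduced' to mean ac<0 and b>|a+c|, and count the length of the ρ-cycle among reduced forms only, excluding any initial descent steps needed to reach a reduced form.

D = 40, ⌊√D⌋ = 6
descent: ρ → (-2,4,3)  [lands on river]
river: ρ → (3,2,-3)
river: ρ → (-3,4,2)
river: ρ → (2,4,-3)
river: ρ → (-3,2,3)
river: ρ → (3,4,-2)
ρ-cycle length = 6 (tail of 1 descent step not counted)

6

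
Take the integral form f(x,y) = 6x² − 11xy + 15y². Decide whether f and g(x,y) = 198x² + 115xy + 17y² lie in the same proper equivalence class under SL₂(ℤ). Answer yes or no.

D₁ = -239, D₂ = -239
f: translate: b→1 (≡-11 mod 12), so (6,-11,15)→(6,1,10)
f: reduced (well bottom): (6,1,10) with a≤c, −a<b≤a
g: flip: (198,115,17)→(17,-115,198)
g: translate: b→-13 (≡-115 mod 34), so (17,-115,198)→(17,-13,6)
g: flip: (17,-13,6)→(6,13,17)
g: translate: b→1 (≡13 mod 12), so (6,13,17)→(6,1,10)
g: reduced (well bottom): (6,1,10) with a≤c, −a<b≤a
reduced forms (6, 1, 10) vs (6, 1, 10) ⇒ equivalent

yes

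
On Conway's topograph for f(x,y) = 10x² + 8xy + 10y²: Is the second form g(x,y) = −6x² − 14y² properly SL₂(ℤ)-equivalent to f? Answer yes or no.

D₁ = -336, D₂ = -336
f: reduced (well bottom): (10,8,10) with a≤c, −a<b≤a
g is negative-definite; reduce −g:
−g: reduced (well bottom): (6,0,14) with a≤c, −a<b≤a
flip sign back: reduced form of g is (-6,0,-14)
reduced forms (10, 8, 10) vs (-6, 0, -14) ⇒ inequivalent

no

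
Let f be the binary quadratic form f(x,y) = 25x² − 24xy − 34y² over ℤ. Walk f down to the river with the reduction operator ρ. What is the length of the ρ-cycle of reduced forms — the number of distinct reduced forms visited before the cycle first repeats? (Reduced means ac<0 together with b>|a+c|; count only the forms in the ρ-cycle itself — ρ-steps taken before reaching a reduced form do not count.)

D = 3976, ⌊√D⌋ = 63
descent: ρ → (-34,24,25)  [lands on river]
river: ρ → (25,26,-33)
river: ρ → (-33,40,18)
river: ρ → (18,32,-41)
river: ρ → (-41,50,9)
river: ρ → (9,58,-17)
river: ρ → (-17,44,30)
river: ρ → (30,16,-31)
river: ρ → (-31,46,15)
river: ρ → (15,44,-34)
ρ-cycle length = 10 (tail of 1 descent step not counted)

10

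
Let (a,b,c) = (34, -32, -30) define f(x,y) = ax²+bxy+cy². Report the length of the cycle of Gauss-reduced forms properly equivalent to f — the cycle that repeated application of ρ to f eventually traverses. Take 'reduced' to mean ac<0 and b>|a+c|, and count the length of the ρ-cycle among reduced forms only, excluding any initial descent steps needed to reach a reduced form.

D = 5104, ⌊√D⌋ = 71
descent: ρ → (-30,32,34)  [lands on river]
river: ρ → (34,36,-28)
river: ρ → (-28,20,42)
river: ρ → (42,64,-6)
river: ρ → (-6,68,20)
river: ρ → (20,52,-30)
river: ρ → (-30,68,4)
river: ρ → (4,68,-30)
river: ρ → (-30,52,20)
river: ρ → (20,68,-6)
river: ρ → (-6,64,42)
river: ρ → (42,20,-28)
river: ρ → (-28,36,34)
river: ρ → (34,32,-30)
river: ρ → (-30,28,36)
river: ρ → (36,44,-22)
river: ρ → (-22,44,36)
river: ρ → (36,28,-30)
ρ-cycle length = 18 (tail of 1 descent step not counted)

18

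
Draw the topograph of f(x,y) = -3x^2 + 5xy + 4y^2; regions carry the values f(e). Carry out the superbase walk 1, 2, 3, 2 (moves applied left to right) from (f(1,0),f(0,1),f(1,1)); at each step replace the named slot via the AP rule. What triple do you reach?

start (-3,4,6) = (f(1,0),f(0,1),f(1,1))
replace slot 1: 2·(4+6) − (-3) = 23 → (23,4,6)
replace slot 2: 2·(23+6) − 4 = 54 → (23,54,6)
replace slot 3: 2·(23+54) − 6 = 148 → (23,54,148)
replace slot 2: 2·(23+148) − 54 = 288 → (23,288,148)

23,288,148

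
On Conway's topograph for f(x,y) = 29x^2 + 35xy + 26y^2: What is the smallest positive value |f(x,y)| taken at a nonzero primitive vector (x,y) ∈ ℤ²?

translate: b→-23 (≡35 mod 58), so (29,35,26)→(29,-23,20)
flip: (29,-23,20)→(20,23,29)
translate: b→-17 (≡23 mod 40), so (20,23,29)→(20,-17,26)
reduced (well bottom): (20,-17,26) with a≤c, −a<b≤a
well minimum = a = 20

20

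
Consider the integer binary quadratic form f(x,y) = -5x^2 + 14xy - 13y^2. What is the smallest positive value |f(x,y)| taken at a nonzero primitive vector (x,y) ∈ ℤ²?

translate: b→-4 (≡-14 mod 10), so (5,-14,13)→(5,-4,4)
flip: (5,-4,4)→(4,4,5)
reduced (well bottom): (4,4,5) with a≤c, −a<b≤a
well minimum |f| = |-4| = 4 (negative-definite)

4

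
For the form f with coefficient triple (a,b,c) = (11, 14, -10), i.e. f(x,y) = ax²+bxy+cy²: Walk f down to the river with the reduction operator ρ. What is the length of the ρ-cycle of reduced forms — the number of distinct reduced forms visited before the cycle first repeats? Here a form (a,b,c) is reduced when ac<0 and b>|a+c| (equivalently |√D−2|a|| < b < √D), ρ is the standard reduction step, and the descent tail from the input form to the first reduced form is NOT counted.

D = 636, ⌊√D⌋ = 25
river: ρ → (-10,6,15)
river: ρ → (15,24,-1)
river: ρ → (-1,24,15)
river: ρ → (15,6,-10)
river: ρ → (-10,14,11)
river: ρ → (11,8,-13)
river: ρ → (-13,18,6)
river: ρ → (6,18,-13)
river: ρ → (-13,8,11)
river: ρ → (11,14,-10)
ρ-cycle length = 10 (tail of 0 descent steps not counted)

10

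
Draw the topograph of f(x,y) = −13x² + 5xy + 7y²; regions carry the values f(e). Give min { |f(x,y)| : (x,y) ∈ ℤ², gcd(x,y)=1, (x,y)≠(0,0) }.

descent: ρ → (7,9,-11)  [lands on river]
river: ρ → (-11,13,5)
river: ρ → (5,17,-5)
river: ρ → (-5,13,11)
river: ρ → (11,9,-7)
river: ρ → (-7,19,1)
river: ρ → (1,19,-7)
river: ρ → (-7,9,11)
river: ρ → (11,13,-5)
river: ρ → (-5,17,5)
river: ρ → (5,13,-11)
river: ρ → (-11,9,7)
river: ρ → (7,19,-1)
river: ρ → (-1,19,7)
closes: descent 1, river 14
min |a| on river = 1

1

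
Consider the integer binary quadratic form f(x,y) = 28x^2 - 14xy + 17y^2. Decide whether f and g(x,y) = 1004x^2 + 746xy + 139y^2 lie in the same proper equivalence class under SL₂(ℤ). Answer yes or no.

D₁ = -1708, D₂ = -1708
f: flip: (28,-14,17)→(17,14,28)
f: reduced (well bottom): (17,14,28) with a≤c, −a<b≤a
g: flip: (1004,746,139)→(139,-746,1004)
g: translate: b→88 (≡-746 mod 278), so (139,-746,1004)→(139,88,17)
g: flip: (139,88,17)→(17,-88,139)
g: translate: b→14 (≡-88 mod 34), so (17,-88,139)→(17,14,28)
g: reduced (well bottom): (17,14,28) with a≤c, −a<b≤a
reduced forms (17, 14, 28) vs (17, 14, 28) ⇒ equivalent

yes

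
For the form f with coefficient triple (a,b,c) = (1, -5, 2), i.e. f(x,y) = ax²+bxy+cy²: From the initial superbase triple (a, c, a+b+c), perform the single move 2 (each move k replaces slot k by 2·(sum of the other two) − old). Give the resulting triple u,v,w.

start (1,2,-2) = (f(1,0),f(0,1),f(1,1))
replace slot 2: 2·(1+(-2)) − 2 = -4 → (1,-4,-2)

1,-4,-2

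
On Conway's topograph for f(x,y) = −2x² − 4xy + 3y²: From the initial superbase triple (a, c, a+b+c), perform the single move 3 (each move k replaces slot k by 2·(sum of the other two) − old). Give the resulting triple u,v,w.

start (-2,3,-3) = (f(1,0),f(0,1),f(1,1))
replace slot 3: 2·((-2)+3) − (-3) = 5 → (-2,3,5)

-2,3,5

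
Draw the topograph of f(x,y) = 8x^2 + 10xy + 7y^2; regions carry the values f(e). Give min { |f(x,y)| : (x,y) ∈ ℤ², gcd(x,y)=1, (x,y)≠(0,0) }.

translate: b→-6 (≡10 mod 16), so (8,10,7)→(8,-6,5)
flip: (8,-6,5)→(5,6,8)
translate: b→-4 (≡6 mod 10), so (5,6,8)→(5,-4,7)
reduced (well bottom): (5,-4,7) with a≤c, −a<b≤a
well minimum = a = 5

5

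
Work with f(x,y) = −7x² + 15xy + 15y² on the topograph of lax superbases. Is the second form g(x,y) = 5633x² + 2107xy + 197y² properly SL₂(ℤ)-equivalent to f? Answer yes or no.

D₁ = 645, D₂ = 645
river cycle of f (length 6): (15, 15, -7), (-7, 13, 17), (17, 21, -3), (-3, 21, 17), (17, 13, -7), (-7, 15, 15)
river cycle of g (length 6): (-7, 15, 15), (15, 15, -7), (-7, 13, 17), (17, 21, -3), (-3, 21, 17), (17, 13, -7)
cycles coincide ⇒ equivalent

yes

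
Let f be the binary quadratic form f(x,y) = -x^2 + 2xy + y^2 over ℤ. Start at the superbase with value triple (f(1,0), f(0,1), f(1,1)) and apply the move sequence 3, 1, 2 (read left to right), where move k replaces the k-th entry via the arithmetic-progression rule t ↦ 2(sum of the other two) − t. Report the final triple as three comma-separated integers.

start (-1,1,2) = (f(1,0),f(0,1),f(1,1))
replace slot 3: 2·((-1)+1) − 2 = -2 → (-1,1,-2)
replace slot 1: 2·(1+(-2)) − (-1) = -1 → (-1,1,-2)
replace slot 2: 2·((-1)+(-2)) − 1 = -7 → (-1,-7,-2)

-1,-7,-2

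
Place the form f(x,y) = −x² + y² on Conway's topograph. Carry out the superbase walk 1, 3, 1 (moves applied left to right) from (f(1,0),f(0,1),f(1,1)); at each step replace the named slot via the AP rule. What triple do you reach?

start (-1,1,0) = (f(1,0),f(0,1),f(1,1))
replace slot 1: 2·(1+0) − (-1) = 3 → (3,1,0)
replace slot 3: 2·(3+1) − 0 = 8 → (3,1,8)
replace slot 1: 2·(1+8) − 3 = 15 → (15,1,8)

15,1,8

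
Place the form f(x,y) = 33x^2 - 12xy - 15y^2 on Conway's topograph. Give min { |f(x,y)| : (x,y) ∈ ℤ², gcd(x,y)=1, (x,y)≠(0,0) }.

descent: ρ → (-15,42,6)  [lands on river]
river: ρ → (6,42,-15)
river: ρ → (-15,18,30)
river: ρ → (30,42,-3)
river: ρ → (-3,42,30)
river: ρ → (30,18,-15)
closes: descent 1, river 6
min |a| on river = 3

3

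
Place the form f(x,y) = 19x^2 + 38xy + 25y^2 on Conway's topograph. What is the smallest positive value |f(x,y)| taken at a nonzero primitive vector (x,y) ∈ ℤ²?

translate: b→0 (≡38 mod 38), so (19,38,25)→(19,0,6)
flip: (19,0,6)→(6,0,19)
reduced (well bottom): (6,0,19) with a≤c, −a<b≤a
well minimum = a = 6

6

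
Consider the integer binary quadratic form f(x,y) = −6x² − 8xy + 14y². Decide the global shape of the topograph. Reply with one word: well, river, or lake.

D = b²−4ac = (-8)² − 4·(-6)·14 = 400
D = 20² is a perfect square ⇒ form factors over ℤ ⇒ lakes

lake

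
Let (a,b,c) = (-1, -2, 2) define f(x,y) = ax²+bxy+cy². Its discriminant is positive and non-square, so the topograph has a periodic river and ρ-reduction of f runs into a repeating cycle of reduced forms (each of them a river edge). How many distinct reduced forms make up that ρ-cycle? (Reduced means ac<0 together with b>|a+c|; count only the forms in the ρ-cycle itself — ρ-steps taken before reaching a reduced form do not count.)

D = 12, ⌊√D⌋ = 3
descent: ρ → (2,2,-1)  [lands on river]
river: ρ → (-1,2,2)
ρ-cycle length = 2 (tail of 1 descent step not counted)

2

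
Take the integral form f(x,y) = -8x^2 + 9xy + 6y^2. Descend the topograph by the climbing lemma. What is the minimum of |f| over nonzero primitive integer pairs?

river: ρ → (6,15,-2)
river: ρ → (-2,13,13)
river: ρ → (13,13,-2)
river: ρ → (-2,15,6)
river: ρ → (6,9,-8)
river: ρ → (-8,7,7)
river: ρ → (7,7,-8)
river: ρ → (-8,9,6)
closes: descent 0, river 8
min |a| on river = 2

2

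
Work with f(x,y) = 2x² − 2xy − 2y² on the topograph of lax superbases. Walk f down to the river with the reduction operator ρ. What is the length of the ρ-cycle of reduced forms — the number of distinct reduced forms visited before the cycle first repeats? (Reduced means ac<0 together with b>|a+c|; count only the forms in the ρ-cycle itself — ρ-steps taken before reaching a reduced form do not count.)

D = 20, ⌊√D⌋ = 4
descent: ρ → (-2,2,2)  [lands on river]
river: ρ → (2,2,-2)
ρ-cycle length = 2 (tail of 1 descent step not counted)

2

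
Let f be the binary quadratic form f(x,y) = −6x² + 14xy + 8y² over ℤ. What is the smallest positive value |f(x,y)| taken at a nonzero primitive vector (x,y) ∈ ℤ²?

river: ρ → (8,18,-2)
river: ρ → (-2,18,8)
river: ρ → (8,14,-6)
river: ρ → (-6,10,12)
river: ρ → (12,14,-4)
river: ρ → (-4,18,4)
river: ρ → (4,14,-12)
river: ρ → (-12,10,6)
river: ρ → (6,14,-8)
river: ρ → (-8,18,2)
river: ρ → (2,18,-8)
river: ρ → (-8,14,6)
river: ρ → (6,10,-12)
river: ρ → (-12,14,4)
river: ρ → (4,18,-4)
river: ρ → (-4,14,12)
river: ρ → (12,10,-6)
river: ρ → (-6,14,8)
closes: descent 0, river 18
min |a| on river = 2

2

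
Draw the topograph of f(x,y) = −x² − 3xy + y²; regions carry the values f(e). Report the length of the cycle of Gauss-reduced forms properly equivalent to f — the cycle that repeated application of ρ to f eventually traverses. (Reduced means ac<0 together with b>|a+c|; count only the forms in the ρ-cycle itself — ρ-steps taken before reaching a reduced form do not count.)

D = 13, ⌊√D⌋ = 3
descent: ρ → (1,3,-1)  [lands on river]
river: ρ → (-1,3,1)
ρ-cycle length = 2 (tail of 1 descent step not counted)

2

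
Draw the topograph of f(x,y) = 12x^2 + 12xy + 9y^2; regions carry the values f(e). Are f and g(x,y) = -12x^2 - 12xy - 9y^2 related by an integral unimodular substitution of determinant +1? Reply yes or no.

D₁ = -288, D₂ = -288
f: flip: (12,12,9)→(9,-12,12)
f: translate: b→6 (≡-12 mod 18), so (9,-12,12)→(9,6,9)
f: reduced (well bottom): (9,6,9) with a≤c, −a<b≤a
g is negative-definite; reduce −g:
−g: flip: (12,12,9)→(9,-12,12)
−g: translate: b→6 (≡-12 mod 18), so (9,-12,12)→(9,6,9)
−g: reduced (well bottom): (9,6,9) with a≤c, −a<b≤a
flip sign back: reduced form of g is (-9,-6,-9)
reduced forms (9, 6, 9) vs (-9, -6, -9) ⇒ inequivalent

no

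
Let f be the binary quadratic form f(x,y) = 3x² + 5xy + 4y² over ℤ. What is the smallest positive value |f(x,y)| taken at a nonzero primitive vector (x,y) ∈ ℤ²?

translate: b→-1 (≡5 mod 6), so (3,5,4)→(3,-1,2)
flip: (3,-1,2)→(2,1,3)
reduced (well bottom): (2,1,3) with a≤c, −a<b≤a
well minimum = a = 2

2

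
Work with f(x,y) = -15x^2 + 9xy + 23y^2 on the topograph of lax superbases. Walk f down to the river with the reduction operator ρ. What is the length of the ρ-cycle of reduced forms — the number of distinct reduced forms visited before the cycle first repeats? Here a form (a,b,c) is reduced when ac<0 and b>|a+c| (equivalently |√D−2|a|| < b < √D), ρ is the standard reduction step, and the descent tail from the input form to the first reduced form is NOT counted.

D = 1461, ⌊√D⌋ = 38
river: ρ → (23,37,-1)
river: ρ → (-1,37,23)
river: ρ → (23,9,-15)
river: ρ → (-15,21,17)
river: ρ → (17,13,-19)
river: ρ → (-19,25,11)
river: ρ → (11,19,-25)
river: ρ → (-25,31,5)
river: ρ → (5,29,-31)
river: ρ → (-31,33,3)
river: ρ → (3,33,-31)
river: ρ → (-31,29,5)
river: ρ → (5,31,-25)
river: ρ → (-25,19,11)
river: ρ → (11,25,-19)
river: ρ → (-19,13,17)
river: ρ → (17,21,-15)
river: ρ → (-15,9,23)
ρ-cycle length = 18 (tail of 0 descent steps not counted)

18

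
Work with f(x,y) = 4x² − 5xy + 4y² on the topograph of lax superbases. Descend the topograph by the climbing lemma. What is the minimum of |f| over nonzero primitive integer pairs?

translate: b→3 (≡-5 mod 8), so (4,-5,4)→(4,3,3)
flip: (4,3,3)→(3,-3,4)
translate: b→3 (≡-3 mod 6), so (3,-3,4)→(3,3,4)
reduced (well bottom): (3,3,4) with a≤c, −a<b≤a
well minimum = a = 3

3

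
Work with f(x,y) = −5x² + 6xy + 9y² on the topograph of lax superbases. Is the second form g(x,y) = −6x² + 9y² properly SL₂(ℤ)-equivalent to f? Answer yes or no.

D₁ = 216, D₂ = 216
river cycle of f (length 6): (9, 12, -2), (-2, 12, 9), (9, 6, -5), (-5, 14, 1), (1, 14, -5), (-5, 6, 9)
river cycle of g (length 2): (-6, 12, 3), (3, 12, -6)
cycles differ ⇒ inequivalent

no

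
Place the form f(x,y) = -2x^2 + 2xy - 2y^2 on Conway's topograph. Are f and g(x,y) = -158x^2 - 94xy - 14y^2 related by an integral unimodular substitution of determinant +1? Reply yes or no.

D₁ = -12, D₂ = -12
f is negative-definite; reduce −f:
−f: translate: b→2 (≡-2 mod 4), so (2,-2,2)→(2,2,2)
−f: reduced (well bottom): (2,2,2) with a≤c, −a<b≤a
flip sign back: reduced form of f is (-2,-2,-2)
g is negative-definite; reduce −g:
−g: flip: (158,94,14)→(14,-94,158)
−g: translate: b→-10 (≡-94 mod 28), so (14,-94,158)→(14,-10,2)
−g: flip: (14,-10,2)→(2,10,14)
−g: translate: b→2 (≡10 mod 4), so (2,10,14)→(2,2,2)
−g: reduced (well bottom): (2,2,2) with a≤c, −a<b≤a
flip sign back: reduced form of g is (-2,-2,-2)
reduced forms (-2, -2, -2) vs (-2, -2, -2) ⇒ equivalent

yes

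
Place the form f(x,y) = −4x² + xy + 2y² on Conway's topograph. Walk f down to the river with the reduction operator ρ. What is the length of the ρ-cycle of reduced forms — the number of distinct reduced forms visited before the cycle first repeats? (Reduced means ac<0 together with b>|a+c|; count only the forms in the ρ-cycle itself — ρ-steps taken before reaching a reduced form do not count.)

D = 33, ⌊√D⌋ = 5
descent: ρ → (2,3,-3)  [lands on river]
river: ρ → (-3,3,2)
river: ρ → (2,5,-1)
river: ρ → (-1,5,2)
ρ-cycle length = 4 (tail of 1 descent step not counted)

4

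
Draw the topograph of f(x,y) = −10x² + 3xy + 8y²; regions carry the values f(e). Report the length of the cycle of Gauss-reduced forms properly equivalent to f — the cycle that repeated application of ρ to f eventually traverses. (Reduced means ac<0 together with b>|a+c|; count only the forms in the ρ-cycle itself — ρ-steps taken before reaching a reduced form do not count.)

D = 329, ⌊√D⌋ = 18
river: ρ → (8,13,-5)
river: ρ → (-5,17,2)
river: ρ → (2,15,-13)
river: ρ → (-13,11,4)
river: ρ → (4,13,-10)
river: ρ → (-10,7,7)
river: ρ → (7,7,-10)
river: ρ → (-10,13,4)
river: ρ → (4,11,-13)
river: ρ → (-13,15,2)
river: ρ → (2,17,-5)
river: ρ → (-5,13,8)
river: ρ → (8,3,-10)
river: ρ → (-10,17,1)
river: ρ → (1,17,-10)
river: ρ → (-10,3,8)
ρ-cycle length = 16 (tail of 0 descent steps not counted)

16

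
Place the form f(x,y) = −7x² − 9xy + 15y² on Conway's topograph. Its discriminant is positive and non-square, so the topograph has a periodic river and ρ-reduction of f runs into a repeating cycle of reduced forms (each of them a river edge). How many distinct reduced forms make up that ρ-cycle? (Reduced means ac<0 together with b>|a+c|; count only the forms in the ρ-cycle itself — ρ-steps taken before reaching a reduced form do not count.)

D = 501, ⌊√D⌋ = 22
descent: ρ → (15,9,-7)  [lands on river]
river: ρ → (-7,19,5)
river: ρ → (5,21,-3)
river: ρ → (-3,21,5)
river: ρ → (5,19,-7)
river: ρ → (-7,9,15)
river: ρ → (15,21,-1)
river: ρ → (-1,21,15)
ρ-cycle length = 8 (tail of 1 descent step not counted)

8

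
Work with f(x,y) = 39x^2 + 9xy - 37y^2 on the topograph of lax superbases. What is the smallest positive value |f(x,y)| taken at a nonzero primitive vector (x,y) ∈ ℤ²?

river: ρ → (-37,65,11)
river: ρ → (11,67,-31)
river: ρ → (-31,57,21)
river: ρ → (21,69,-13)
river: ρ → (-13,61,41)
river: ρ → (41,21,-33)
river: ρ → (-33,45,29)
river: ρ → (29,71,-7)
river: ρ → (-7,69,39)
river: ρ → (39,9,-37)
closes: descent 0, river 10
min |a| on river = 7

7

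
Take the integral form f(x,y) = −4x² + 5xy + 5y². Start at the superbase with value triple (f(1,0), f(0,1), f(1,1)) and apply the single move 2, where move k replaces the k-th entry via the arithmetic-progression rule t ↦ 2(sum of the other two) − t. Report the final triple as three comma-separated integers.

start (-4,5,6) = (f(1,0),f(0,1),f(1,1))
replace slot 2: 2·((-4)+6) − 5 = -1 → (-4,-1,6)

-4,-1,6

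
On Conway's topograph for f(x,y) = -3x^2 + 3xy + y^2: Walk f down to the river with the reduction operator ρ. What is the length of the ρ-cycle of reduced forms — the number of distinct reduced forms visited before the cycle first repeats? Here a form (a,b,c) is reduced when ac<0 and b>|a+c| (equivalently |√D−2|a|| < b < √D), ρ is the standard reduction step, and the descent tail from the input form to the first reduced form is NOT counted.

D = 21, ⌊√D⌋ = 4
river: ρ → (1,3,-3)
river: ρ → (-3,3,1)
ρ-cycle length = 2 (tail of 0 descent steps not counted)

2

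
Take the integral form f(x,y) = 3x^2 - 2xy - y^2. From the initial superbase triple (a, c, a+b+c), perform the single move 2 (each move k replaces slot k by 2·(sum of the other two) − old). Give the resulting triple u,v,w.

start (3,-1,0) = (f(1,0),f(0,1),f(1,1))
replace slot 2: 2·(3+0) − (-1) = 7 → (3,7,0)

3,7,0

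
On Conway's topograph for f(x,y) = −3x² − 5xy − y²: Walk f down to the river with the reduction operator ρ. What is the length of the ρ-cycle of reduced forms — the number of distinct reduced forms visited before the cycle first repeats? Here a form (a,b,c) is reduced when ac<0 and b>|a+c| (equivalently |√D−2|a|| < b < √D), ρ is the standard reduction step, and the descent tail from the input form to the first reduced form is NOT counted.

D = 13, ⌊√D⌋ = 3
descent: ρ → (-1,3,1)  [lands on river]
river: ρ → (1,3,-1)
ρ-cycle length = 2 (tail of 1 descent step not counted)

2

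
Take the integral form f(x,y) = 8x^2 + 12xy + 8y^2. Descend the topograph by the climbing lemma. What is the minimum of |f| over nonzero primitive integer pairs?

translate: b→-4 (≡12 mod 16), so (8,12,8)→(8,-4,4)
flip: (8,-4,4)→(4,4,8)
reduced (well bottom): (4,4,8) with a≤c, −a<b≤a
well minimum = a = 4

4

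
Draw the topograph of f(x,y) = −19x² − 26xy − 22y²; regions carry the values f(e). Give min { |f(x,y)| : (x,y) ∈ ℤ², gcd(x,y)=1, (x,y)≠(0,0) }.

translate: b→-12 (≡26 mod 38), so (19,26,22)→(19,-12,15)
flip: (19,-12,15)→(15,12,19)
reduced (well bottom): (15,12,19) with a≤c, −a<b≤a
well minimum |f| = |-15| = 15 (negative-definite)

15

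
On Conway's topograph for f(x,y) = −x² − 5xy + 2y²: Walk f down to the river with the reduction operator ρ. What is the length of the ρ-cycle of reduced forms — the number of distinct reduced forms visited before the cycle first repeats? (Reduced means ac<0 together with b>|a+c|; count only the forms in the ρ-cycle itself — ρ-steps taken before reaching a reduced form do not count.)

D = 33, ⌊√D⌋ = 5
descent: ρ → (2,5,-1)  [lands on river]
river: ρ → (-1,5,2)
river: ρ → (2,3,-3)
river: ρ → (-3,3,2)
ρ-cycle length = 4 (tail of 1 descent step not counted)

4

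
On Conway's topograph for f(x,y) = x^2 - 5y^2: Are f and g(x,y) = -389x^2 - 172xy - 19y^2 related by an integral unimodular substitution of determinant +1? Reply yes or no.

D₁ = 20, D₂ = 20
river cycle of f (length 2): (1, 4, -1), (-1, 4, 1)
river cycle of g (length 2): (1, 4, -1), (-1, 4, 1)
cycles coincide ⇒ equivalent

yes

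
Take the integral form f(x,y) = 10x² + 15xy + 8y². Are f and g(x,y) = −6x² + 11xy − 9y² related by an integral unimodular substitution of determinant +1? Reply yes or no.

D₁ = -95, D₂ = -95
f: translate: b→-5 (≡15 mod 20), so (10,15,8)→(10,-5,3)
f: flip: (10,-5,3)→(3,5,10)
f: translate: b→-1 (≡5 mod 6), so (3,5,10)→(3,-1,8)
f: reduced (well bottom): (3,-1,8) with a≤c, −a<b≤a
g is negative-definite; reduce −g:
−g: translate: b→1 (≡-11 mod 12), so (6,-11,9)→(6,1,4)
−g: flip: (6,1,4)→(4,-1,6)
−g: reduced (well bottom): (4,-1,6) with a≤c, −a<b≤a
flip sign back: reduced form of g is (-4,1,-6)
reduced forms (3, -1, 8) vs (-4, 1, -6) ⇒ inequivalent

no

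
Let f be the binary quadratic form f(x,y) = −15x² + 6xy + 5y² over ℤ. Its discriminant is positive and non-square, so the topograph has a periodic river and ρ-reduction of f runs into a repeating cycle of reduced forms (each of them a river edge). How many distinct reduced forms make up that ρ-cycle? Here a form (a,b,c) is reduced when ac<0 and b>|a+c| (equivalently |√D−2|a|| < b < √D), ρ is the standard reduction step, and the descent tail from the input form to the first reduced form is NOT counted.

D = 336, ⌊√D⌋ = 18
descent: ρ → (5,14,-7)  [lands on river]
river: ρ → (-7,14,5)
river: ρ → (5,16,-4)
river: ρ → (-4,16,5)
ρ-cycle length = 4 (tail of 1 descent step not counted)

4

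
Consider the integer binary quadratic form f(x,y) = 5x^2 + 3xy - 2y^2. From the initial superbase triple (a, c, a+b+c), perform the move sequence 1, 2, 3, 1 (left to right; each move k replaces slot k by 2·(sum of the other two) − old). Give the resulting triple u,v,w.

start (5,-2,6) = (f(1,0),f(0,1),f(1,1))
replace slot 1: 2·((-2)+6) − 5 = 3 → (3,-2,6)
replace slot 2: 2·(3+6) − (-2) = 20 → (3,20,6)
replace slot 3: 2·(3+20) − 6 = 40 → (3,20,40)
replace slot 1: 2·(20+40) − 3 = 117 → (117,20,40)

117,20,40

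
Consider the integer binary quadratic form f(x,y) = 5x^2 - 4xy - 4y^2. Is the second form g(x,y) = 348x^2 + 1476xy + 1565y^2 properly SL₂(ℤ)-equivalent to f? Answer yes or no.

D₁ = 96, D₂ = 96
river cycle of f (length 4): (-4, 4, 5), (5, 6, -3), (-3, 6, 5), (5, 4, -4)
river cycle of g (length 4): (5, 6, -3), (-3, 6, 5), (5, 4, -4), (-4, 4, 5)
cycles coincide ⇒ equivalent

yes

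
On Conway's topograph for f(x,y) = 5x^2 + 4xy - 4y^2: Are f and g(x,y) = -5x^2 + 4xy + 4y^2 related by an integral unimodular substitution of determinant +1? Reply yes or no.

D₁ = 96, D₂ = 96
river cycle of f (length 4): (-4, 4, 5), (5, 6, -3), (-3, 6, 5), (5, 4, -4)
river cycle of g (length 4): (4, 4, -5), (-5, 6, 3), (3, 6, -5), (-5, 4, 4)
cycles differ ⇒ inequivalent

no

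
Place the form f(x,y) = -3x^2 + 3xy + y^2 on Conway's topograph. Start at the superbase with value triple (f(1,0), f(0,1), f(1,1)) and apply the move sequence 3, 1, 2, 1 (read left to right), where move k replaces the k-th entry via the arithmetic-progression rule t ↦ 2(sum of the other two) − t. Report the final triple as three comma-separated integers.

start (-3,1,1) = (f(1,0),f(0,1),f(1,1))
replace slot 3: 2·((-3)+1) − 1 = -5 → (-3,1,-5)
replace slot 1: 2·(1+(-5)) − (-3) = -5 → (-5,1,-5)
replace slot 2: 2·((-5)+(-5)) − 1 = -21 → (-5,-21,-5)
replace slot 1: 2·((-21)+(-5)) − (-5) = -47 → (-47,-21,-5)

-47,-21,-5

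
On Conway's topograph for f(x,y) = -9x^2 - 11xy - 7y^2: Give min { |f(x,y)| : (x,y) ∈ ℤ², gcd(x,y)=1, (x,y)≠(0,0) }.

translate: b→-7 (≡11 mod 18), so (9,11,7)→(9,-7,5)
flip: (9,-7,5)→(5,7,9)
translate: b→-3 (≡7 mod 10), so (5,7,9)→(5,-3,7)
reduced (well bottom): (5,-3,7) with a≤c, −a<b≤a
well minimum |f| = |-5| = 5 (negative-definite)

5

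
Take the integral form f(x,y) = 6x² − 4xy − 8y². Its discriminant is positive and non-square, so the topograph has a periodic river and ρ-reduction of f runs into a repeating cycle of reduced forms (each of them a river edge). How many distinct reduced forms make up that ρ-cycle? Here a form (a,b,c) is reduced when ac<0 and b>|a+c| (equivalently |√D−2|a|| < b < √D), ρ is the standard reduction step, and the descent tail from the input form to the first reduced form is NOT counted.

D = 208, ⌊√D⌋ = 14
descent: ρ → (-8,4,6)  [lands on river]
river: ρ → (6,8,-6)
river: ρ → (-6,4,8)
river: ρ → (8,12,-2)
river: ρ → (-2,12,8)
river: ρ → (8,4,-6)
river: ρ → (-6,8,6)
river: ρ → (6,4,-8)
river: ρ → (-8,12,2)
river: ρ → (2,12,-8)
ρ-cycle length = 10 (tail of 1 descent step not counted)

10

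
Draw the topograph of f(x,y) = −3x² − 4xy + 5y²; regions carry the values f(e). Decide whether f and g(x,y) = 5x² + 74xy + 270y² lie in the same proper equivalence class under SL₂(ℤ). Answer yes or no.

D₁ = 76, D₂ = 76
river cycle of f (length 6): (5, 4, -3), (-3, 8, 1), (1, 8, -3), (-3, 4, 5), (5, 6, -2), (-2, 6, 5)
river cycle of g (length 6): (5, 4, -3), (-3, 8, 1), (1, 8, -3), (-3, 4, 5), (5, 6, -2), (-2, 6, 5)
cycles coincide ⇒ equivalent

yes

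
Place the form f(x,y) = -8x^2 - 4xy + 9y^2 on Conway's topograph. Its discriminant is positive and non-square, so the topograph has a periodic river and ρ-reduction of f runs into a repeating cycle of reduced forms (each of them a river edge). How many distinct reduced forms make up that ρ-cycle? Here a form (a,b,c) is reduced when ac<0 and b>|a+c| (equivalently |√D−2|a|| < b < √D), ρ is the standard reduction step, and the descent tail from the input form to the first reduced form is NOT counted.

D = 304, ⌊√D⌋ = 17
descent: ρ → (9,4,-8)  [lands on river]
river: ρ → (-8,12,5)
river: ρ → (5,8,-12)
river: ρ → (-12,16,1)
river: ρ → (1,16,-12)
river: ρ → (-12,8,5)
river: ρ → (5,12,-8)
river: ρ → (-8,4,9)
river: ρ → (9,14,-3)
river: ρ → (-3,16,4)
river: ρ → (4,16,-3)
river: ρ → (-3,14,9)
ρ-cycle length = 12 (tail of 1 descent step not counted)

12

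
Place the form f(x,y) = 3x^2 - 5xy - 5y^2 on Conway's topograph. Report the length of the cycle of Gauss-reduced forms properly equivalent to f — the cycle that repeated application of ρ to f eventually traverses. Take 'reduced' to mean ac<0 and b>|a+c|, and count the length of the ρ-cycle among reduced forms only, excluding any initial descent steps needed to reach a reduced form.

D = 85, ⌊√D⌋ = 9
descent: ρ → (-5,5,3)  [lands on river]
river: ρ → (3,7,-3)
river: ρ → (-3,5,5)
river: ρ → (5,5,-3)
river: ρ → (-3,7,3)
river: ρ → (3,5,-5)
ρ-cycle length = 6 (tail of 1 descent step not counted)

6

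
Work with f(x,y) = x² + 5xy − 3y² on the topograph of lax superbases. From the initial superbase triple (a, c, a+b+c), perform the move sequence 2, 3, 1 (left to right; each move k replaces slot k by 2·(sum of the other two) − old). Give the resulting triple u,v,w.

start (1,-3,3) = (f(1,0),f(0,1),f(1,1))
replace slot 2: 2·(1+3) − (-3) = 11 → (1,11,3)
replace slot 3: 2·(1+11) − 3 = 21 → (1,11,21)
replace slot 1: 2·(11+21) − 1 = 63 → (63,11,21)

63,11,21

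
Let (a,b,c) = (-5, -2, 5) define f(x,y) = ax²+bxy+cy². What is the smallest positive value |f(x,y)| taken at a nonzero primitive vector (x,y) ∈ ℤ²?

descent: ρ → (5,2,-5)  [lands on river]
river: ρ → (-5,8,2)
river: ρ → (2,8,-5)
river: ρ → (-5,2,5)
river: ρ → (5,8,-2)
river: ρ → (-2,8,5)
closes: descent 1, river 6
min |a| on river = 2

2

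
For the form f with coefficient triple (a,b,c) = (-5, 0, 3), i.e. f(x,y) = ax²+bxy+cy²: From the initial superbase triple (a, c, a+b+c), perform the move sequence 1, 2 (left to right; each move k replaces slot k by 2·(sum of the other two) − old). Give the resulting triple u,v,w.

start (-5,3,-2) = (f(1,0),f(0,1),f(1,1))
replace slot 1: 2·(3+(-2)) − (-5) = 7 → (7,3,-2)
replace slot 2: 2·(7+(-2)) − 3 = 7 → (7,7,-2)

7,7,-2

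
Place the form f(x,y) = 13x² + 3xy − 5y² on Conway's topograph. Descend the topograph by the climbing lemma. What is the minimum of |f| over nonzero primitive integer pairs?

descent: ρ → (-5,7,11)  [lands on river]
river: ρ → (11,15,-1)
river: ρ → (-1,15,11)
river: ρ → (11,7,-5)
river: ρ → (-5,13,5)
river: ρ → (5,7,-11)
river: ρ → (-11,15,1)
river: ρ → (1,15,-11)
river: ρ → (-11,7,5)
river: ρ → (5,13,-5)
closes: descent 1, river 10
min |a| on river = 1

1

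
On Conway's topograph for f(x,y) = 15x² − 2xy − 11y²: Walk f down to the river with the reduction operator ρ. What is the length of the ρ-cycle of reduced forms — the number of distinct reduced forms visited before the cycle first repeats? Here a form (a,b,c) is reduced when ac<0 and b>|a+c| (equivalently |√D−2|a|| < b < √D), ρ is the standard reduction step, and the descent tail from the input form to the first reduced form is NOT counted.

D = 664, ⌊√D⌋ = 25
descent: ρ → (-11,24,2)  [lands on river]
river: ρ → (2,24,-11)
river: ρ → (-11,20,6)
river: ρ → (6,16,-17)
river: ρ → (-17,18,5)
river: ρ → (5,22,-9)
river: ρ → (-9,14,13)
river: ρ → (13,12,-10)
river: ρ → (-10,8,15)
river: ρ → (15,22,-3)
river: ρ → (-3,20,22)
river: ρ → (22,24,-1)
river: ρ → (-1,24,22)
river: ρ → (22,20,-3)
river: ρ → (-3,22,15)
river: ρ → (15,8,-10)
river: ρ → (-10,12,13)
river: ρ → (13,14,-9)
river: ρ → (-9,22,5)
river: ρ → (5,18,-17)
river: ρ → (-17,16,6)
river: ρ → (6,20,-11)
ρ-cycle length = 22 (tail of 1 descent step not counted)

22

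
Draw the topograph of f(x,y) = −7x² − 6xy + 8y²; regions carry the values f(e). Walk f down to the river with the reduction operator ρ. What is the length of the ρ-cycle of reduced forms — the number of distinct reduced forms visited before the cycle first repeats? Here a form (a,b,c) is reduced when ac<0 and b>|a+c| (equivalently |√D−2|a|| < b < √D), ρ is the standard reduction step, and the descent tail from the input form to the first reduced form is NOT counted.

D = 260, ⌊√D⌋ = 16
descent: ρ → (8,6,-7)  [lands on river]
river: ρ → (-7,8,7)
river: ρ → (7,6,-8)
river: ρ → (-8,10,5)
river: ρ → (5,10,-8)
river: ρ → (-8,6,7)
river: ρ → (7,8,-7)
river: ρ → (-7,6,8)
river: ρ → (8,10,-5)
river: ρ → (-5,10,8)
ρ-cycle length = 10 (tail of 1 descent step not counted)

10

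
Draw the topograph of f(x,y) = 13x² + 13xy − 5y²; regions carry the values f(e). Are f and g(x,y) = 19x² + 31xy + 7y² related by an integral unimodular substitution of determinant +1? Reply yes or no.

D₁ = 429, D₂ = 429
river cycle of f (length 6): (-5, 17, 7), (7, 11, -11), (-11, 11, 7), (7, 17, -5), (-5, 13, 13), (13, 13, -5)
river cycle of g (length 6): (7, 11, -11), (-11, 11, 7), (7, 17, -5), (-5, 13, 13), (13, 13, -5), (-5, 17, 7)
cycles coincide ⇒ equivalent

yes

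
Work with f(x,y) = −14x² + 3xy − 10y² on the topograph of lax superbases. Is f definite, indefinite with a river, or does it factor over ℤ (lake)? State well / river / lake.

D = b²−4ac = 3² − 4·(-14)·(-10) = -551
D < 0 ⇒ definite ⇒ every region one sign ⇒ single well

well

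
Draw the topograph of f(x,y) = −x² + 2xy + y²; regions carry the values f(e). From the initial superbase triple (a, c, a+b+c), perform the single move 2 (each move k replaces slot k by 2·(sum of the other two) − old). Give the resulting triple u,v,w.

start (-1,1,2) = (f(1,0),f(0,1),f(1,1))
replace slot 2: 2·((-1)+2) − 1 = 1 → (-1,1,2)

-1,1,2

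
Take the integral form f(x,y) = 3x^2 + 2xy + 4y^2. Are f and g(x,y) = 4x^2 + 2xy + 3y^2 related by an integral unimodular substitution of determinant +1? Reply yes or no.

D₁ = -44, D₂ = -44
f: reduced (well bottom): (3,2,4) with a≤c, −a<b≤a
g: flip: (4,2,3)→(3,-2,4)
g: reduced (well bottom): (3,-2,4) with a≤c, −a<b≤a
reduced forms (3, 2, 4) vs (3, -2, 4) ⇒ inequivalent

no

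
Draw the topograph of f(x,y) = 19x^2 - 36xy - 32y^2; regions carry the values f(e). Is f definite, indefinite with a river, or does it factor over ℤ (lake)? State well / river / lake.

D = b²−4ac = (-36)² − 4·19·(-32) = 3728
D > 0 non-square ⇒ indefinite ⇒ periodic river

river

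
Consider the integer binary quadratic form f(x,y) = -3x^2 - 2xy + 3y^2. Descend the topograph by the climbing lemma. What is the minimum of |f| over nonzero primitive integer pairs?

descent: ρ → (3,2,-3)  [lands on river]
river: ρ → (-3,4,2)
river: ρ → (2,4,-3)
river: ρ → (-3,2,3)
river: ρ → (3,4,-2)
river: ρ → (-2,4,3)
closes: descent 1, river 6
min |a| on river = 2

2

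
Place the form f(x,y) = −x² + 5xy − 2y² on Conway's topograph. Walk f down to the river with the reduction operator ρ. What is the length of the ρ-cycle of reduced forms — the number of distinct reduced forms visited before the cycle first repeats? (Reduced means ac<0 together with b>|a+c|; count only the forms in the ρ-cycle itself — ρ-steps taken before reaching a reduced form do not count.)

D = 17, ⌊√D⌋ = 4
descent: ρ → (-2,3,1)  [lands on river]
river: ρ → (1,3,-2)
river: ρ → (-2,1,2)
river: ρ → (2,3,-1)
river: ρ → (-1,3,2)
river: ρ → (2,1,-2)
ρ-cycle length = 6 (tail of 1 descent step not counted)

6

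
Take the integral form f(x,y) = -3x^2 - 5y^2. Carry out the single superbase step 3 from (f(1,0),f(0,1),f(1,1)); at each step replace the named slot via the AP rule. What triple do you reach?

start (-3,-5,-8) = (f(1,0),f(0,1),f(1,1))
replace slot 3: 2·((-3)+(-5)) − (-8) = -8 → (-3,-5,-8)

-3,-5,-8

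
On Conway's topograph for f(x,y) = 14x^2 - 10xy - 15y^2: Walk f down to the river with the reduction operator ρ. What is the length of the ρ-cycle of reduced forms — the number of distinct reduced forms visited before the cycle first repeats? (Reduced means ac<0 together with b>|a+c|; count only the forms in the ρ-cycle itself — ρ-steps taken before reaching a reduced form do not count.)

D = 940, ⌊√D⌋ = 30
descent: ρ → (-15,10,14)  [lands on river]
river: ρ → (14,18,-11)
river: ρ → (-11,26,6)
river: ρ → (6,22,-19)
river: ρ → (-19,16,9)
river: ρ → (9,20,-15)
ρ-cycle length = 6 (tail of 1 descent step not counted)

6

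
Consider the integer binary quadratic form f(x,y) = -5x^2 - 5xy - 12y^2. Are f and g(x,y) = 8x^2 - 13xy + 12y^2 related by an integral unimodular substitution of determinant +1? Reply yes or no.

D₁ = -215, D₂ = -215
f is negative-definite; reduce −f:
−f: reduced (well bottom): (5,5,12) with a≤c, −a<b≤a
flip sign back: reduced form of f is (-5,-5,-12)
g: translate: b→3 (≡-13 mod 16), so (8,-13,12)→(8,3,7)
g: flip: (8,3,7)→(7,-3,8)
g: reduced (well bottom): (7,-3,8) with a≤c, −a<b≤a
reduced forms (-5, -5, -12) vs (7, -3, 8) ⇒ inequivalent

no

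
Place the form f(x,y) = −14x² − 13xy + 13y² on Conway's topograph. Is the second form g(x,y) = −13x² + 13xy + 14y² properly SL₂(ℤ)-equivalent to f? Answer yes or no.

D₁ = 897, D₂ = 897
river cycle of f (length 10): (13, 13, -14), (-14, 15, 12), (12, 9, -17), (-17, 25, 4), (4, 23, -23), (-23, 23, 4), (4, 25, -17), (-17, 9, 12), (12, 15, -14), (-14, 13, 13)
river cycle of g (length 10): (14, 15, -12), (-12, 9, 17), (17, 25, -4), (-4, 23, 23), (23, 23, -4), (-4, 25, 17), (17, 9, -12), (-12, 15, 14), (14, 13, -13), (-13, 13, 14)
cycles differ ⇒ inequivalent

no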